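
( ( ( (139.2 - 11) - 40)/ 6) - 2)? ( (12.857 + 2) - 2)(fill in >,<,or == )<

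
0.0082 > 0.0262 False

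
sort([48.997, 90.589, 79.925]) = [48.997, 79.925, 90.589]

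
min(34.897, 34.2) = 34.2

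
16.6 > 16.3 True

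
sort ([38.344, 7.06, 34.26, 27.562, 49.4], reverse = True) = [49.4, 38.344, 34.26, 27.562, 7.06]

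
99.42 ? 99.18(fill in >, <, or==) >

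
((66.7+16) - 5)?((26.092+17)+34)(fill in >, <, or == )>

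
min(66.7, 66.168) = 66.168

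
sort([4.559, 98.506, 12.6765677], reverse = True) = [98.506, 12.6765677, 4.559]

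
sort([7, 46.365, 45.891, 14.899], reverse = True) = [46.365, 45.891, 14.899, 7]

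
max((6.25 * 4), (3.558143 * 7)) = 25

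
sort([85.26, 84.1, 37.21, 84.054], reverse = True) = [85.26, 84.1, 84.054, 37.21]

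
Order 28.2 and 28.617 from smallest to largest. 28.2, 28.617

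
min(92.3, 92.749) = 92.3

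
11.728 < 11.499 False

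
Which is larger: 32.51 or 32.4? 32.51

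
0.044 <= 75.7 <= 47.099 False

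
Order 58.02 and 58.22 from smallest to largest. 58.02, 58.22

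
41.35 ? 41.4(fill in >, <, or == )<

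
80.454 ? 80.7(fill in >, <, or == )<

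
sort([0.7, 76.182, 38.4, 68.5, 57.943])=[0.7, 38.4, 57.943, 68.5, 76.182]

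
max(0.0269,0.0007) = 0.0269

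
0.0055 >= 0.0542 False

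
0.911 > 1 False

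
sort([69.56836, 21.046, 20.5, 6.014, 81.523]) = [6.014, 20.5, 21.046, 69.56836, 81.523]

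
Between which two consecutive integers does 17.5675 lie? 17 and 18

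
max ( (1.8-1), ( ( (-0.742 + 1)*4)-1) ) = 0.8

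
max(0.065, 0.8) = 0.8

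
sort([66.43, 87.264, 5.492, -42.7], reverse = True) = [87.264, 66.43, 5.492, -42.7]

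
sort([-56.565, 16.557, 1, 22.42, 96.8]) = [-56.565, 1, 16.557, 22.42, 96.8]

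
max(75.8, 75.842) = 75.842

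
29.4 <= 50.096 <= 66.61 True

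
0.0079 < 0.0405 True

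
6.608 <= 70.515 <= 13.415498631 False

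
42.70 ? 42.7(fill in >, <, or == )==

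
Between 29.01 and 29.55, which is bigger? 29.55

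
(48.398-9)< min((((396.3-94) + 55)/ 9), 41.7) True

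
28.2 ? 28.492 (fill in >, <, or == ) <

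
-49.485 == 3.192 False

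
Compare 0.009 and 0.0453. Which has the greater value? 0.0453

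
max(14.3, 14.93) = 14.93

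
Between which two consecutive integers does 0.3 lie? 0 and 1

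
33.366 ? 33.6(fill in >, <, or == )<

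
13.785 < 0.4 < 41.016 False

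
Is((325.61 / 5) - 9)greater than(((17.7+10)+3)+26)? No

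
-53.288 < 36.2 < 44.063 True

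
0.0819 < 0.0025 False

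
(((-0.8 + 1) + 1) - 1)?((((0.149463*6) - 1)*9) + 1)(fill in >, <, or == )>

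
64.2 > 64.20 False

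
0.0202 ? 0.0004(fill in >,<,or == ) >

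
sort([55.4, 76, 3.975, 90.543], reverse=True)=[90.543, 76, 55.4, 3.975]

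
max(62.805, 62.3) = 62.805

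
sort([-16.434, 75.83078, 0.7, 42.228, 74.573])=[-16.434, 0.7, 42.228, 74.573, 75.83078]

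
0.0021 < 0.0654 True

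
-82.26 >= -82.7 True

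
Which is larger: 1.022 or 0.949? 1.022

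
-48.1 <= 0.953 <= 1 True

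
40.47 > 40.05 True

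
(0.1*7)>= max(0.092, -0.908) True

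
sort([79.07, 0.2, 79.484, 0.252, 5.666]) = [0.2, 0.252, 5.666, 79.07, 79.484]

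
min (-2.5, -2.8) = -2.8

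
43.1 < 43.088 False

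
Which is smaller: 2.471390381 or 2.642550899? 2.471390381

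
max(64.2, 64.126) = 64.2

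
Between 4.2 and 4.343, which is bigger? 4.343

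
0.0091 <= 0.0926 True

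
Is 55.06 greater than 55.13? No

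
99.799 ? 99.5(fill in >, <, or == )>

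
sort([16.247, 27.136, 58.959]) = [16.247, 27.136, 58.959]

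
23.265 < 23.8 True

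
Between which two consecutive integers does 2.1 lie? 2 and 3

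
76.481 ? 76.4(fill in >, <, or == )>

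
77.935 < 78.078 True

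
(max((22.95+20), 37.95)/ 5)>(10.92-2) False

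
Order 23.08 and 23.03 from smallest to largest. 23.03, 23.08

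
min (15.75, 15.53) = 15.53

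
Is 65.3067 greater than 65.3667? No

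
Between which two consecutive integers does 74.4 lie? 74 and 75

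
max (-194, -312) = -194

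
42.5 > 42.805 False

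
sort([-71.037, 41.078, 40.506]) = [-71.037, 40.506, 41.078]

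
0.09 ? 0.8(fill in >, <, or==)<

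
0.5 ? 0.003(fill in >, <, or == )>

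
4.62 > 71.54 False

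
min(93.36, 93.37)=93.36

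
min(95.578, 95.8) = 95.578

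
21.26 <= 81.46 True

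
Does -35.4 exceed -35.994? Yes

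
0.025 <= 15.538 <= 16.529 True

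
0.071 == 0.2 False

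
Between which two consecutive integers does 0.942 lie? 0 and 1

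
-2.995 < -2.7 True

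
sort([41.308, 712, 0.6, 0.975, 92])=[0.6, 0.975, 41.308, 92, 712]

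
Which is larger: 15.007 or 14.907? 15.007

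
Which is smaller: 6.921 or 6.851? 6.851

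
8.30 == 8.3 True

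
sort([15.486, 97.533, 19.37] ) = [15.486, 19.37, 97.533]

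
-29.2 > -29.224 True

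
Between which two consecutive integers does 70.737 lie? 70 and 71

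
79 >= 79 True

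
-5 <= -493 False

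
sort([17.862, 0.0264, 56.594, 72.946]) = [0.0264, 17.862, 56.594, 72.946]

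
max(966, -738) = 966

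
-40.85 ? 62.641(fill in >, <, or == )<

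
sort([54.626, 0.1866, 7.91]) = [0.1866, 7.91, 54.626]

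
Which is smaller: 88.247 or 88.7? 88.247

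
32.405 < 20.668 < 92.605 False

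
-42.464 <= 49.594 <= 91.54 True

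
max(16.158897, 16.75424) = 16.75424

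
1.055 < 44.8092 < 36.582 False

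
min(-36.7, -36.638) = -36.7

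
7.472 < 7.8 True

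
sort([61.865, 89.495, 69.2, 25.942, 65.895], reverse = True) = [89.495, 69.2, 65.895, 61.865, 25.942]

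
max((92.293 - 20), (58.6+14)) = 72.6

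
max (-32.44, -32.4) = -32.4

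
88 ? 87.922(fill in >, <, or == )>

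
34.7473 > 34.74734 False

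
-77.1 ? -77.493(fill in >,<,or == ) >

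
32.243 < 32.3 True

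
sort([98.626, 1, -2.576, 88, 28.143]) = [-2.576, 1, 28.143, 88, 98.626]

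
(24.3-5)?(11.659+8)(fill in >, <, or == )<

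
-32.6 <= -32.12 True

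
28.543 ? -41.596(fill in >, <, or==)>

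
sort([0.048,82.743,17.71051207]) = [0.048,17.71051207,82.743]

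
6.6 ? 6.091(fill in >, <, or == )>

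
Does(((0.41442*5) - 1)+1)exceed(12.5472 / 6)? No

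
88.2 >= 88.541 False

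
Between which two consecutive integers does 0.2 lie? 0 and 1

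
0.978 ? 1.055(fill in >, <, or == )<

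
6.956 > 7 False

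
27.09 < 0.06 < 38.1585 False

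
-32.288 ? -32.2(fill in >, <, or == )<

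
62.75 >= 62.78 False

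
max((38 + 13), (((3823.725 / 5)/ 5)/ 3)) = 51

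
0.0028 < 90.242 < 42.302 False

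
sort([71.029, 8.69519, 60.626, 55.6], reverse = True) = [71.029, 60.626, 55.6, 8.69519]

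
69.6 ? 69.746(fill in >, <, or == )<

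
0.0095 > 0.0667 False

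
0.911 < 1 True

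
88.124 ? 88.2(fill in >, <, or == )<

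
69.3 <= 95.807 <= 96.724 True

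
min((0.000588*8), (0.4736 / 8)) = 0.004704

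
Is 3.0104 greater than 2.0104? Yes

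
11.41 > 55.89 False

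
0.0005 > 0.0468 False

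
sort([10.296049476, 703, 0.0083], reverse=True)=[703, 10.296049476, 0.0083]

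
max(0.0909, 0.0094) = 0.0909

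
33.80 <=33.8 True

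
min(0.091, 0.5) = 0.091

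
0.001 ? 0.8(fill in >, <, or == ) <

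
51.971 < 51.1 False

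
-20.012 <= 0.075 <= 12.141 True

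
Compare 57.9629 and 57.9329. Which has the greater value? 57.9629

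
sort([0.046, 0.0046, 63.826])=[0.0046, 0.046, 63.826]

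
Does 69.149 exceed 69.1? Yes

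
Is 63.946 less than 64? Yes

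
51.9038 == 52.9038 False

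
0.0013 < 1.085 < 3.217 True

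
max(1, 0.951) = 1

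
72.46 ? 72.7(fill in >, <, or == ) <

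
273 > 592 False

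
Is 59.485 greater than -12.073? Yes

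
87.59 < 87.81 True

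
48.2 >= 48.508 False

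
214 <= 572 True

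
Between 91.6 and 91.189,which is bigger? 91.6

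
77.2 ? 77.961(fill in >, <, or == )<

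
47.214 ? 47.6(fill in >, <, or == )<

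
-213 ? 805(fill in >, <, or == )<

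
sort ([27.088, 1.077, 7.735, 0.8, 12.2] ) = [0.8, 1.077, 7.735, 12.2, 27.088]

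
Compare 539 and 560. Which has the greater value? 560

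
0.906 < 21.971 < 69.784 True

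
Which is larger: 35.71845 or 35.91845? 35.91845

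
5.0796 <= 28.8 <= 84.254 True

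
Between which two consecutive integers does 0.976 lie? 0 and 1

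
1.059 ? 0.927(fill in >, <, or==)>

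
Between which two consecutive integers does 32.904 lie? 32 and 33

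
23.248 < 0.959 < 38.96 False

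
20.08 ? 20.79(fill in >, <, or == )<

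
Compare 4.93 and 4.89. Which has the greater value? 4.93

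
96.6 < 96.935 True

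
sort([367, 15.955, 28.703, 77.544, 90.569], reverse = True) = [367, 90.569, 77.544, 28.703, 15.955]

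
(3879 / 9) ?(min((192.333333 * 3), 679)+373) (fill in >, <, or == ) <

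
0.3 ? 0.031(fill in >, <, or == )>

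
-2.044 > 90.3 False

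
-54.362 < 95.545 True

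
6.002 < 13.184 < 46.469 True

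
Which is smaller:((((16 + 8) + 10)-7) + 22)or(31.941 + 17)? (31.941 + 17)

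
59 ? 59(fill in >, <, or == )==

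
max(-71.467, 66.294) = 66.294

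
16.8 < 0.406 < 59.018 False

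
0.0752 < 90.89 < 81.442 False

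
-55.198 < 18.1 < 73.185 True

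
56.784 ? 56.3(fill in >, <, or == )>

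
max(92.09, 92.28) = 92.28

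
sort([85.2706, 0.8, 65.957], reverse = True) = [85.2706, 65.957, 0.8]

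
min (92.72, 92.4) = 92.4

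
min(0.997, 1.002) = 0.997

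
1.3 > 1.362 False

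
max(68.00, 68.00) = 68.00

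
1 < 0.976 False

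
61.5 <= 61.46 False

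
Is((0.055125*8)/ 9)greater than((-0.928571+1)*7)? No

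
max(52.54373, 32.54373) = 52.54373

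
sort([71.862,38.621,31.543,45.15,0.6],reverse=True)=[71.862,45.15,38.621,31.543,0.6]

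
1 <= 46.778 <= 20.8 False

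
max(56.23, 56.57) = 56.57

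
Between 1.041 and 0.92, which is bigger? 1.041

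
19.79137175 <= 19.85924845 True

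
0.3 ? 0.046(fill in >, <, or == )>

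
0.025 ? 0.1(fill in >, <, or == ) <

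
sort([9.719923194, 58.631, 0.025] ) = [0.025, 9.719923194, 58.631]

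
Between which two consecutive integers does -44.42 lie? -45 and -44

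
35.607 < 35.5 False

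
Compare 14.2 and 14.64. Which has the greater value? 14.64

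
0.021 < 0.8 True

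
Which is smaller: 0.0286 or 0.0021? 0.0021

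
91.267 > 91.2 True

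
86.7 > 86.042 True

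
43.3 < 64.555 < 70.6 True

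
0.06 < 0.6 True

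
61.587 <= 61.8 True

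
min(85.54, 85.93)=85.54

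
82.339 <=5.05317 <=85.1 False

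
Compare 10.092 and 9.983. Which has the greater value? 10.092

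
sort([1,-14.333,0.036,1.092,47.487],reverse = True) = [47.487,1.092,1,0.036,-14.333]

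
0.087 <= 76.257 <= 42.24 False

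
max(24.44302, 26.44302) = 26.44302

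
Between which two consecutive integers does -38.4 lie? -39 and -38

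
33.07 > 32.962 True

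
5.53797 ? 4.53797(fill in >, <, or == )>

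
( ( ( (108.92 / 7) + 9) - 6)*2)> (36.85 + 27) False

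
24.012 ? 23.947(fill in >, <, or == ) >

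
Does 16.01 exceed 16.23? No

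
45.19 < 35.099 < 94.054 False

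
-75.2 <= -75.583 False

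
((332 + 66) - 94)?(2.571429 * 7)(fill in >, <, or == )>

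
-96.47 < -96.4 True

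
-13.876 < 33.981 True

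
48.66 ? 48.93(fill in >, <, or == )<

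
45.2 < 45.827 True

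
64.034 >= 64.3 False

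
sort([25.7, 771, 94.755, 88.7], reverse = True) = [771, 94.755, 88.7, 25.7]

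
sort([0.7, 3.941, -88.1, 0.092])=[-88.1, 0.092, 0.7, 3.941]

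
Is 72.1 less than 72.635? Yes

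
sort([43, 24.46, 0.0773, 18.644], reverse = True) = [43, 24.46, 18.644, 0.0773]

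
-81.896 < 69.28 True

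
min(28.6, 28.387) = 28.387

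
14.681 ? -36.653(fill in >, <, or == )>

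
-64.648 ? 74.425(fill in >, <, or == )<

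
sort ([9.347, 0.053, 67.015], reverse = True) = [67.015, 9.347, 0.053]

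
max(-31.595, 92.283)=92.283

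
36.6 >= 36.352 True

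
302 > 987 False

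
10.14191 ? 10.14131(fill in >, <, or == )>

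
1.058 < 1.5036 True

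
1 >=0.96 True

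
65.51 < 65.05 False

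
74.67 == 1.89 False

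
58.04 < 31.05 False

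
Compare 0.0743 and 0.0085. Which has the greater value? 0.0743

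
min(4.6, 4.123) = 4.123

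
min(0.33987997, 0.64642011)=0.33987997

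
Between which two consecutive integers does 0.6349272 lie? 0 and 1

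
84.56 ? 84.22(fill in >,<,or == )>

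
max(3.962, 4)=4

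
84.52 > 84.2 True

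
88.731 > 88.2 True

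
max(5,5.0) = 5.0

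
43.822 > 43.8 True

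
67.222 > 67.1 True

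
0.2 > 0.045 True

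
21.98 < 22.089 True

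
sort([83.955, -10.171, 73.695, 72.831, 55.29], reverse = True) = [83.955, 73.695, 72.831, 55.29, -10.171]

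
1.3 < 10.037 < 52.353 True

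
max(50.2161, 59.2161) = 59.2161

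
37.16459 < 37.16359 False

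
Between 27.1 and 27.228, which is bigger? 27.228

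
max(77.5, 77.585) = 77.585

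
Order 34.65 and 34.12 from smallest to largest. 34.12, 34.65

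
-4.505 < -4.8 False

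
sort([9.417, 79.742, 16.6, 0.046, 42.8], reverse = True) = [79.742, 42.8, 16.6, 9.417, 0.046]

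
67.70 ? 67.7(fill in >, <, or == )==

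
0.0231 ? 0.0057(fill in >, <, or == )>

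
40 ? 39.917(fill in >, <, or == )>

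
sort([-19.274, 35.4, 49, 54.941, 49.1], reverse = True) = [54.941, 49.1, 49, 35.4, -19.274]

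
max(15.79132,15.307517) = 15.79132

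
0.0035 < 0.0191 True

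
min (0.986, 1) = 0.986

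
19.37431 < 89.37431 True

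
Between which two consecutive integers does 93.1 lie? 93 and 94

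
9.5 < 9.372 False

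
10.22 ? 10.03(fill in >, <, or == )>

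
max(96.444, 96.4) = 96.444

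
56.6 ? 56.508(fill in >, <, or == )>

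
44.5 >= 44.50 True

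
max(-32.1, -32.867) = -32.1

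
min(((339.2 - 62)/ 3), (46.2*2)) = 92.4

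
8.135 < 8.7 True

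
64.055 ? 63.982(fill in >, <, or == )>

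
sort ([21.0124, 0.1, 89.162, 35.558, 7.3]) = [0.1, 7.3, 21.0124, 35.558, 89.162]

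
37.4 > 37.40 False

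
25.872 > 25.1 True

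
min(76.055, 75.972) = 75.972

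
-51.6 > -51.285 False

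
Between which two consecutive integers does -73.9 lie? -74 and -73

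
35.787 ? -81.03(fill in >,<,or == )>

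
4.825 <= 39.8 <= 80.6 True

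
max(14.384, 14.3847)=14.3847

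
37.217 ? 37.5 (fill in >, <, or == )<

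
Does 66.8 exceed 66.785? Yes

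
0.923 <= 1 True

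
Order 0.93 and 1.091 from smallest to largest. 0.93, 1.091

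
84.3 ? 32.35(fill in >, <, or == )>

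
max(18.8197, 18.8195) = 18.8197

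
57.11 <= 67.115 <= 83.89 True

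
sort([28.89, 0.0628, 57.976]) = [0.0628, 28.89, 57.976]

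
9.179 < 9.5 True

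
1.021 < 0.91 False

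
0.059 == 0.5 False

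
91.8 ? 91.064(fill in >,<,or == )>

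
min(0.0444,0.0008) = 0.0008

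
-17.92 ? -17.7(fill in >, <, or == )<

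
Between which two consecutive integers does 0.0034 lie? 0 and 1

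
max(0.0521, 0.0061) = 0.0521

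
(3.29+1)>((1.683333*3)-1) True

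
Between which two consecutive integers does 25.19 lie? 25 and 26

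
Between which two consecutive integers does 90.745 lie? 90 and 91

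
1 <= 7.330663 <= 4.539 False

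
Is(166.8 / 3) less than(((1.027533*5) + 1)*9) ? No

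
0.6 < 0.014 False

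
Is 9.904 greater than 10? No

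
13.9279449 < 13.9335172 True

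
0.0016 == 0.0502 False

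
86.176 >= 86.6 False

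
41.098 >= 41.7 False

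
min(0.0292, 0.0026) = 0.0026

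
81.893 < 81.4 False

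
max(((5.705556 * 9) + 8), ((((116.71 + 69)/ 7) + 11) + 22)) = 59.53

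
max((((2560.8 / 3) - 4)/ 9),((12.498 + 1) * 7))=94.486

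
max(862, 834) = 862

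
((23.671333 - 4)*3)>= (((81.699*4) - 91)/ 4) True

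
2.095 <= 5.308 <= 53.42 True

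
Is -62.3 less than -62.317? No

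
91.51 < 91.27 False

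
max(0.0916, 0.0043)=0.0916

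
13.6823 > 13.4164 True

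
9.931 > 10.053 False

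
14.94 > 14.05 True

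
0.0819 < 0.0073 False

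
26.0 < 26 False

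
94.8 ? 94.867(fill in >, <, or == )<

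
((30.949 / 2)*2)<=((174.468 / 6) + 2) True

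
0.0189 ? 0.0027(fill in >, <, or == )>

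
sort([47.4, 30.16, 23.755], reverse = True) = [47.4, 30.16, 23.755]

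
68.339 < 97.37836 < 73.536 False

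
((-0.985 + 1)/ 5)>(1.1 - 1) False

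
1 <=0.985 False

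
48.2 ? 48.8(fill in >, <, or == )<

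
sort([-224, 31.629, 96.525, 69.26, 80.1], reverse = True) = [96.525, 80.1, 69.26, 31.629, -224]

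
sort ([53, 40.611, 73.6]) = [40.611, 53, 73.6]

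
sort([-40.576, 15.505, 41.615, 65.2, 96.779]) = [-40.576, 15.505, 41.615, 65.2, 96.779]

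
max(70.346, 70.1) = 70.346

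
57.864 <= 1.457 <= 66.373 False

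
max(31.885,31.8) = 31.885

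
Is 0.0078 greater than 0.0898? No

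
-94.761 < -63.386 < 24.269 True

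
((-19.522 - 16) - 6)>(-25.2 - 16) False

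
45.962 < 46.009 True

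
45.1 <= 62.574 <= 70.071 True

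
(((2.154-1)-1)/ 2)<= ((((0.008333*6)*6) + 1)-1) True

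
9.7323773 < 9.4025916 False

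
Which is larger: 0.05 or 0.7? 0.7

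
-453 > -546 True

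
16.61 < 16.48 False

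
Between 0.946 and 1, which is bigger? 1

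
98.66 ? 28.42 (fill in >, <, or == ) >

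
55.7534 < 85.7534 True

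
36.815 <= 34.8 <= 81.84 False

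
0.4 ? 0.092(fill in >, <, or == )>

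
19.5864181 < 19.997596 True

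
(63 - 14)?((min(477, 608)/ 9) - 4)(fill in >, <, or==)==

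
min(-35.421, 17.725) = -35.421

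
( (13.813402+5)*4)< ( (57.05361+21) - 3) False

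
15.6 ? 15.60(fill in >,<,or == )==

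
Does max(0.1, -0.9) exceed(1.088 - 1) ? Yes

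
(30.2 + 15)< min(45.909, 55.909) True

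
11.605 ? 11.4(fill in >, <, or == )>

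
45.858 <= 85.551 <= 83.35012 False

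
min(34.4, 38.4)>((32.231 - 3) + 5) True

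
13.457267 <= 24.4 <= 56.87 True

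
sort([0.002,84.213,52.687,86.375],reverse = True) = [86.375,84.213,52.687,0.002]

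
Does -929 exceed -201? No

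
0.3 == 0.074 False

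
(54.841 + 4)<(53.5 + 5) False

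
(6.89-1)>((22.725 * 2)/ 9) True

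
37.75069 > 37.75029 True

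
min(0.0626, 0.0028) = 0.0028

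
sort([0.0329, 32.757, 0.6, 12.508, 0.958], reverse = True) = [32.757, 12.508, 0.958, 0.6, 0.0329]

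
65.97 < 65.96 False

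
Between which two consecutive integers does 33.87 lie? 33 and 34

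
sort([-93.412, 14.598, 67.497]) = [-93.412, 14.598, 67.497]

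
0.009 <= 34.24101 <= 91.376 True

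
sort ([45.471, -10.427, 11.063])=[-10.427, 11.063, 45.471]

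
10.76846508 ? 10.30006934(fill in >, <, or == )>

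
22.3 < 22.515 True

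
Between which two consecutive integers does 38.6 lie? 38 and 39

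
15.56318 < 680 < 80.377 False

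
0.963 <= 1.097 True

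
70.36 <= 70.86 True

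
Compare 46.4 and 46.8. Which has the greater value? 46.8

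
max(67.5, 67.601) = 67.601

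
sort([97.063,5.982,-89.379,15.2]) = [-89.379,5.982,15.2,97.063]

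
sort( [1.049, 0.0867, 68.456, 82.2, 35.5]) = [0.0867, 1.049, 35.5, 68.456, 82.2]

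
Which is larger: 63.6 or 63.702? 63.702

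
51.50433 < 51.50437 True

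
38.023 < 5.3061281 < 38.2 False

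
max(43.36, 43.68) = 43.68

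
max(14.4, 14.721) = 14.721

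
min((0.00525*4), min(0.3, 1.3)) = 0.021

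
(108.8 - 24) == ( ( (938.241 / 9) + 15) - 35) False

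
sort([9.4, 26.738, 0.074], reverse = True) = [26.738, 9.4, 0.074]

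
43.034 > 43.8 False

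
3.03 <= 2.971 False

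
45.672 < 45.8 True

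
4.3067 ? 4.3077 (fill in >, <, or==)<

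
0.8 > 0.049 True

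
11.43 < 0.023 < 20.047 False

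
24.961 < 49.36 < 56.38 True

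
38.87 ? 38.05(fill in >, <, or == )>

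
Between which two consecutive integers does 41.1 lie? 41 and 42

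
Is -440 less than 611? Yes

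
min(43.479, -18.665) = -18.665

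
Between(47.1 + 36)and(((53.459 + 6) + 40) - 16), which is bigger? (((53.459 + 6) + 40) - 16)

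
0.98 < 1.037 True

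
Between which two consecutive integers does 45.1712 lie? 45 and 46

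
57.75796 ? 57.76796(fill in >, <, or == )<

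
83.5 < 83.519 True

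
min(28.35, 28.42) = 28.35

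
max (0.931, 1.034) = 1.034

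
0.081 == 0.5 False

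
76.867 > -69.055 True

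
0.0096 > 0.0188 False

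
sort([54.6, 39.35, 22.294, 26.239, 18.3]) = [18.3, 22.294, 26.239, 39.35, 54.6]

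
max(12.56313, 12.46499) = 12.56313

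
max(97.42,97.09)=97.42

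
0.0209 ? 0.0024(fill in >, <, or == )>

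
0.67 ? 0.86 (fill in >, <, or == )<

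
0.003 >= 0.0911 False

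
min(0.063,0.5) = 0.063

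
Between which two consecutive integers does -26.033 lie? -27 and -26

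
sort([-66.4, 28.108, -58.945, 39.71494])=[-66.4, -58.945, 28.108, 39.71494]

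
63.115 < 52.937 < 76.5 False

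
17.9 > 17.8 True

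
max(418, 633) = 633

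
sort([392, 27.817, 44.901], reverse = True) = [392, 44.901, 27.817]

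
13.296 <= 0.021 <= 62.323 False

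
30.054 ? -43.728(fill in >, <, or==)>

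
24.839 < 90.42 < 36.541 False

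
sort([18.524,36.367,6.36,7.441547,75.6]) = [6.36,7.441547,18.524,36.367,75.6]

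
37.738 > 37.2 True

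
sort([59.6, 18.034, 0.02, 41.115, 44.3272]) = [0.02, 18.034, 41.115, 44.3272, 59.6]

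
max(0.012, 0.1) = 0.1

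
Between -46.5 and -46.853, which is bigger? -46.5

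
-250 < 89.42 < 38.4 False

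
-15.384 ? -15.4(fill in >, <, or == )>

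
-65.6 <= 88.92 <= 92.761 True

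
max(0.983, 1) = 1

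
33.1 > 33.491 False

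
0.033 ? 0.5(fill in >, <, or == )<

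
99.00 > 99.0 False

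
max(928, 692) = 928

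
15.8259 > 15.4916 True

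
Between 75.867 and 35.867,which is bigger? 75.867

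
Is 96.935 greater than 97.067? No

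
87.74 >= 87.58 True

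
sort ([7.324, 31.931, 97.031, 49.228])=[7.324, 31.931, 49.228, 97.031]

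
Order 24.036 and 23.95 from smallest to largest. 23.95, 24.036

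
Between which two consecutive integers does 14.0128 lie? 14 and 15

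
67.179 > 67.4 False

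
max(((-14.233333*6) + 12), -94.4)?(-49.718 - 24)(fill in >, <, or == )>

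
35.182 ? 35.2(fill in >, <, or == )<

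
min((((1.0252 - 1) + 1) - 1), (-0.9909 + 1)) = 0.0091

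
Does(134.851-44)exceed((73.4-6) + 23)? Yes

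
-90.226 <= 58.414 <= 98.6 True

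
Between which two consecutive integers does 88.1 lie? 88 and 89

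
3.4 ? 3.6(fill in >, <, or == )<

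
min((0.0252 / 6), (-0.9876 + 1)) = 0.0042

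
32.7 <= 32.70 True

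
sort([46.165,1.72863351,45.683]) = [1.72863351,45.683,46.165]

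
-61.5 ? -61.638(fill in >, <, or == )>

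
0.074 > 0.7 False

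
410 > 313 True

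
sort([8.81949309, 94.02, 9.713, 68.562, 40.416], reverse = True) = [94.02, 68.562, 40.416, 9.713, 8.81949309]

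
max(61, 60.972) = 61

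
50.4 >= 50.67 False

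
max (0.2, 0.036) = 0.2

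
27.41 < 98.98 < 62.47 False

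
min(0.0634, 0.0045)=0.0045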